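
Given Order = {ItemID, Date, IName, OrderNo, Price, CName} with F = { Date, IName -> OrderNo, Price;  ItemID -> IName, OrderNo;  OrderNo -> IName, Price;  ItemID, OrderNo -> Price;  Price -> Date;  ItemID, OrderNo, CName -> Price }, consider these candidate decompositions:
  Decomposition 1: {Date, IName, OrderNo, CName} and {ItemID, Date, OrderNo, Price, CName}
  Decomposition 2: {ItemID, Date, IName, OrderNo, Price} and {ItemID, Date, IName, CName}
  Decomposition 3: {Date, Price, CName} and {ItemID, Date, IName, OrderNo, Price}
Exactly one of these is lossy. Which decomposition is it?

Decomposition 3

Decomposition 1: common = {Date, OrderNo, CName}, closure = {Date, IName, OrderNo, Price, CName} → lossless.
Decomposition 2: common = {ItemID, Date, IName}, closure = {ItemID, Date, IName, OrderNo, Price} → lossless.
Decomposition 3: common = {Date, Price}, closure = {Date, Price} → lossy.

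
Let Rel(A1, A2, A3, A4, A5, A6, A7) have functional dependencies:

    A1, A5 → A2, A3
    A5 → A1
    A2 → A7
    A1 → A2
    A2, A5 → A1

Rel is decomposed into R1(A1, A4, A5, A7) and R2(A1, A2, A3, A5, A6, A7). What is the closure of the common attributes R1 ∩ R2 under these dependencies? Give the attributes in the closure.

A1, A2, A3, A5, A7

R1 ∩ R2 = {A1, A5, A7}.
A1, A5 → A2, A3 applies, adding A2, A3
Closure: {A1, A2, A3, A5, A7}.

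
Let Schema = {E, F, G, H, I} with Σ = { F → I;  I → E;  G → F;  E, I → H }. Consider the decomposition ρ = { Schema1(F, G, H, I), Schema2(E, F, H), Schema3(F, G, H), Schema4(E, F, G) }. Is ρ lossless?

Yes

Chase test. Columns are E, F, G, H, I; row i has aⱼ where attribute j ∈ Schemai, else bᵢⱼ.
Initial tableau (one row per fragment):
  row 1: b11 a2 a3 a4 a5
  row 2: a1 a2 b23 a4 b25
  row 3: b31 a2 a3 a4 b35
  row 4: a1 a2 a3 b44 b45
Rows 1 and 2 agree on F; apply F→I and equate their I entries.
Rows 1 and 3 agree on F; apply F→I and equate their I entries.
Rows 1 and 4 agree on F; apply F→I and equate their I entries.
Rows 1 and 2 agree on I; apply I→E and equate their E entries.
Rows 1 and 3 agree on I; apply I→E and equate their E entries.
Rows 1 and 4 agree on E, I; apply E, I→H and equate their H entries.
Row 1 is now all distinguished symbols — the join is lossless.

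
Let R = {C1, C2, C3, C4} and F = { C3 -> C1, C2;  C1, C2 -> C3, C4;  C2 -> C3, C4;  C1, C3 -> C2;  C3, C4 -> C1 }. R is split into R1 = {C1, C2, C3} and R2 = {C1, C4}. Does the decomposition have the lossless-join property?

Common attributes: R1 ∩ R2 = {C1}.
No dependency enlarges {C1}, so (C1)⁺ = {C1}.
The closure contains neither all of R1 = {C1, C2, C3} nor all of R2 = {C1, C4}, so the common attributes are not a superkey of either fragment. The join is lossy.

No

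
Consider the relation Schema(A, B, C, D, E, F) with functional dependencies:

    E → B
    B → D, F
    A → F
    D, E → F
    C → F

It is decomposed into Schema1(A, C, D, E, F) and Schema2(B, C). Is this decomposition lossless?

No

Common attributes: Schema1 ∩ Schema2 = {C}.
Closure of {C}: C → F applies, adding F. So (C)⁺ = {C, F}.
The closure contains neither all of Schema1 = {A, C, D, E, F} nor all of Schema2 = {B, C}, so the common attributes are not a superkey of either fragment. The join is lossy.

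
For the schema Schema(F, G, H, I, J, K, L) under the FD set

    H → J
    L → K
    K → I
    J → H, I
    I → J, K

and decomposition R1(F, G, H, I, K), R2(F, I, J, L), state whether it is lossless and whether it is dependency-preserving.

Lossless test: (F, I)⁺ = {F, H, I, J, K}, which is a superkey of neither fragment — lossy.
Dependency preservation: H → J; L → K; J → H, I; I → J, K are not contained in any single fragment, but the restricted closure of each left-hand side across the fragments still reaches the right-hand side; the remaining FDs each lie inside some fragment. All dependencies are preserved.

lossy but dependency-preserving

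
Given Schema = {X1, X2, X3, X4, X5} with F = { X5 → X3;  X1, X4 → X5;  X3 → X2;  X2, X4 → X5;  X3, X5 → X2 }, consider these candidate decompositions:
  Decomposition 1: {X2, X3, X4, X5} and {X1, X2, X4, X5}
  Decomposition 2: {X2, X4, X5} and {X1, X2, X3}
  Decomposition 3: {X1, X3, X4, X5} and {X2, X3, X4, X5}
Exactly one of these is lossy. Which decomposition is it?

Decomposition 1: common = {X2, X4, X5}, closure = {X2, X3, X4, X5} → lossless.
Decomposition 2: common = {X2}, closure = {X2} → lossy.
Decomposition 3: common = {X3, X4, X5}, closure = {X2, X3, X4, X5} → lossless.

Decomposition 2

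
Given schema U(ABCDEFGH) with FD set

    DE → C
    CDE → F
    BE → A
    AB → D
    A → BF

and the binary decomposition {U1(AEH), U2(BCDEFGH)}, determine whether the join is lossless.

Common attributes: U1 ∩ U2 = {EH}.
No dependency enlarges {EH}, so (EH)⁺ = {EH}.
The closure contains neither all of U1 = {AEH} nor all of U2 = {BCDEFGH}, so the common attributes are not a superkey of either fragment. The join is lossy.

No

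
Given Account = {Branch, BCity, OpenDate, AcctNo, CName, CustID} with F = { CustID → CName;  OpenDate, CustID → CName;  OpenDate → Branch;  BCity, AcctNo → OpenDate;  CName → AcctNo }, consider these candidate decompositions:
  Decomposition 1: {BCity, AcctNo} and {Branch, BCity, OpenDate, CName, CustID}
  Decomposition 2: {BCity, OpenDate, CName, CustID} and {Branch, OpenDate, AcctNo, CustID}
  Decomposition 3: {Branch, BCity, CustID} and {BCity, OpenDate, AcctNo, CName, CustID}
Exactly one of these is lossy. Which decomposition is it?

Decomposition 1: common = {BCity}, closure = {BCity} → lossy.
Decomposition 2: common = {OpenDate, CustID}, closure = {Branch, OpenDate, AcctNo, CName, CustID} → lossless.
Decomposition 3: common = {BCity, CustID}, closure = {Branch, BCity, OpenDate, AcctNo, CName, CustID} → lossless.

Decomposition 1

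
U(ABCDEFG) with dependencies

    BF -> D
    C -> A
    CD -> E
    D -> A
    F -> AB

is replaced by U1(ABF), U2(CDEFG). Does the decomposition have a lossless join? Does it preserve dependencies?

lossless but not dependency-preserving

Lossless test: (F)⁺ = {ABDF}, which contains all of one fragment — lossless.
Dependency preservation: the restricted closure of {C} across the fragments never reaches {A}, so C → A cannot be enforced without a join — not preserved.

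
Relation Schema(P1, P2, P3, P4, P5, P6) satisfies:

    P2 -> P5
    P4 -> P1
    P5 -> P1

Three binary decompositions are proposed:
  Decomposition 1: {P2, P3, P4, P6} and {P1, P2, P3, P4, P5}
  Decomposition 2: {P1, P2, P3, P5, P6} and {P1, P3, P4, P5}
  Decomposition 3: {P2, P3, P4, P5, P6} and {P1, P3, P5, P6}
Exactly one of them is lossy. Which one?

Decomposition 2

Decomposition 1: common = {P2, P3, P4}, closure = {P1, P2, P3, P4, P5} → lossless.
Decomposition 2: common = {P1, P3, P5}, closure = {P1, P3, P5} → lossy.
Decomposition 3: common = {P3, P5, P6}, closure = {P1, P3, P5, P6} → lossless.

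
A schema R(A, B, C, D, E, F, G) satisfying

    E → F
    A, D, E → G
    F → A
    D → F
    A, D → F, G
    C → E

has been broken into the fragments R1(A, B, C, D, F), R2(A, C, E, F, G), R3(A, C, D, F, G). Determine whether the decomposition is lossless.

Yes

Chase test. Columns are A, B, C, D, E, F, G; row i has aⱼ where attribute j ∈ Ri, else bᵢⱼ.
Initial tableau (one row per fragment):
  row 1: a1 a2 a3 a4 b15 a6 b17
  row 2: a1 b22 a3 b24 a5 a6 a7
  row 3: a1 b32 a3 a4 b35 a6 a7
Rows 1 and 3 agree on A, D; apply A, D→F, G and equate their F, G entries.
Rows 1 and 2 agree on C; apply C→E and equate their E entries.
Rows 1 and 3 agree on C; apply C→E and equate their E entries.
Row 1 is now all distinguished symbols — the join is lossless.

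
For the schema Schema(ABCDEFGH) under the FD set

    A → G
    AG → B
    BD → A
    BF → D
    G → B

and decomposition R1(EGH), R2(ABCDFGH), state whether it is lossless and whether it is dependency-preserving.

lossy but dependency-preserving

Lossless test: (GH)⁺ = {BGH}, which is a superkey of neither fragment — lossy.
Dependency preservation: every FD's attributes lie within a single fragment, so each can be enforced locally — preserved.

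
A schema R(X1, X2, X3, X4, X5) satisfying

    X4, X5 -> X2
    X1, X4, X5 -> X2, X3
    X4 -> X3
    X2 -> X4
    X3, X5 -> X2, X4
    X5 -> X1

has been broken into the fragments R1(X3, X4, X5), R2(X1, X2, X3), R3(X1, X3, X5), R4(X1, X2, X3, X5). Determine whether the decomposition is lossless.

Chase test. Columns are X1, X2, X3, X4, X5; row i has aⱼ where attribute j ∈ Ri, else bᵢⱼ.
Initial tableau (one row per fragment):
  row 1: b11 b12 a3 a4 a5
  row 2: a1 a2 a3 b24 b25
  row 3: a1 b32 a3 b34 a5
  row 4: a1 a2 a3 b44 a5
Rows 2 and 4 agree on X2; apply X2→X4 and equate their X4 entries.
Rows 1 and 3 agree on X3, X5; apply X3, X5→X2, X4 and equate their X2, X4 entries.
Rows 1 and 4 agree on X3, X5; apply X3, X5→X2, X4 and equate their X2, X4 entries.
Rows 1 and 3 agree on X5; apply X5→X1 and equate their X1 entries.
Row 1 is now all distinguished symbols — the join is lossless.

Yes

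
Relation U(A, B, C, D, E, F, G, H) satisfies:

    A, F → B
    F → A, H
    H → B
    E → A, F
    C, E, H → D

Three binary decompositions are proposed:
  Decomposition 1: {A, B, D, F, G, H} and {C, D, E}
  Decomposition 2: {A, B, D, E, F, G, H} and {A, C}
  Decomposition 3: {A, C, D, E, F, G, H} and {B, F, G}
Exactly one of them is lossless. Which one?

Decomposition 1: common = {D}, closure = {D} → lossy.
Decomposition 2: common = {A}, closure = {A} → lossy.
Decomposition 3: common = {F, G}, closure = {A, B, F, G, H} → lossless.

Decomposition 3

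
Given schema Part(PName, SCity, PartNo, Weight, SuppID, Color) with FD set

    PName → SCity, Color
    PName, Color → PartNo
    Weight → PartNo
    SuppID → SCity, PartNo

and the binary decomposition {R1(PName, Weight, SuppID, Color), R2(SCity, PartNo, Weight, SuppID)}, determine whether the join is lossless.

Common attributes: R1 ∩ R2 = {Weight, SuppID}.
Closure of {Weight, SuppID}: Weight → PartNo applies, adding PartNo; SuppID → SCity, PartNo applies, adding SCity. So (Weight, SuppID)⁺ = {SCity, PartNo, Weight, SuppID}.
This closure contains every attribute of R2, so R1 ∩ R2 → R2. The join is lossless.

Yes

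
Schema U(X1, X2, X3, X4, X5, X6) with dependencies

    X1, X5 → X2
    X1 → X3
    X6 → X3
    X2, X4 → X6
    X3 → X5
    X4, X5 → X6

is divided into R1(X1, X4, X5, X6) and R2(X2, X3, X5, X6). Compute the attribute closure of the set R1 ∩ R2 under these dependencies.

X3, X5, X6

R1 ∩ R2 = {X5, X6}.
X6 → X3 applies, adding X3
Closure: {X3, X5, X6}.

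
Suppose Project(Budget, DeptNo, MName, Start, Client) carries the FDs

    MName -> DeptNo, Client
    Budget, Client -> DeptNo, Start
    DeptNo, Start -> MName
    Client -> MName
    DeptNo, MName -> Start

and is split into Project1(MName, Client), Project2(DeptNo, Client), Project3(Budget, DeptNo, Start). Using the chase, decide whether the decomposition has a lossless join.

No

Chase test. Columns are Budget, DeptNo, MName, Start, Client; row i has aⱼ where attribute j ∈ Projecti, else bᵢⱼ.
Initial tableau (one row per fragment):
  row 1: b11 b12 a3 b14 a5
  row 2: b21 a2 b23 b24 a5
  row 3: a1 a2 b33 a4 b35
Rows 1 and 2 agree on Client; apply Client→MName and equate their MName entries.
Rows 1 and 2 agree on MName; apply MName→DeptNo, Client and equate their DeptNo, Client entries.
Rows 1 and 2 agree on DeptNo, MName; apply DeptNo, MName→Start and equate their Start entries.
No row becomes fully distinguished — the join is lossy.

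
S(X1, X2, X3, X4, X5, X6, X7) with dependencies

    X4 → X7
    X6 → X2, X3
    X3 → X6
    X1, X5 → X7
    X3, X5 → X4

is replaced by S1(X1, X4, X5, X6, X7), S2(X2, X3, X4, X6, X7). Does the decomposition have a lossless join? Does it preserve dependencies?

Lossless test: (X4, X6, X7)⁺ = {X2, X3, X4, X6, X7}, which contains all of one fragment — lossless.
Dependency preservation: X3, X5 → X4 is not contained in any single fragment, but the restricted closure of its left-hand side across the fragments still reaches the right-hand side; the remaining FDs each lie inside some fragment. All dependencies are preserved.

lossless and dependency-preserving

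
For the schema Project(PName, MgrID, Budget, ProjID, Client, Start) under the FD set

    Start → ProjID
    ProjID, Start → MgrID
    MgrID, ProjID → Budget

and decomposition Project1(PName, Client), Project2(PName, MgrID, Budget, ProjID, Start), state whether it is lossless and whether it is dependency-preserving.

Lossless test: (PName)⁺ = {PName}, which is a superkey of neither fragment — lossy.
Dependency preservation: every FD's attributes lie within a single fragment, so each can be enforced locally — preserved.

lossy but dependency-preserving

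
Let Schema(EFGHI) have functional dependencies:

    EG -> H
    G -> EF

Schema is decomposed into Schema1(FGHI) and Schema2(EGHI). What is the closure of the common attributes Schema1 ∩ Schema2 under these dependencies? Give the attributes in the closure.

Schema1 ∩ Schema2 = {GHI}.
G → EF applies, adding EF
Closure: {EFGHI}.

EFGHI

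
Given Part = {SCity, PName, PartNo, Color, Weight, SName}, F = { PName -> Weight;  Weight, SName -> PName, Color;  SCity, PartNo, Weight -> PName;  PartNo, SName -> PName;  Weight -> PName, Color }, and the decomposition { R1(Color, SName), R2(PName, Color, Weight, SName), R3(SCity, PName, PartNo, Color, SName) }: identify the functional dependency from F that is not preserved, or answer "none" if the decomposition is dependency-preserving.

none

PName → Weight lies within R2.
Weight, SName → PName, Color lies within R2.
SCity, PartNo, Weight → PName: restricted closure across fragments reaches PName.
PartNo, SName → PName lies within R3.
Weight → PName, Color lies within R2.
Every dependency is enforceable on the fragments, so the decomposition is dependency-preserving.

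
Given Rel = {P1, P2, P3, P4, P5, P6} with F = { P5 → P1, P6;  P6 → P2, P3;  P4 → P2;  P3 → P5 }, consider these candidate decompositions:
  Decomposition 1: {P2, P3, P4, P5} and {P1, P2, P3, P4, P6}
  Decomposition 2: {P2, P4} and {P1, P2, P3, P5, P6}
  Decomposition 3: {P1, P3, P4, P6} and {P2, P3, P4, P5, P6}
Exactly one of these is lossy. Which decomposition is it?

Decomposition 1: common = {P2, P3, P4}, closure = {P1, P2, P3, P4, P5, P6} → lossless.
Decomposition 2: common = {P2}, closure = {P2} → lossy.
Decomposition 3: common = {P3, P4, P6}, closure = {P1, P2, P3, P4, P5, P6} → lossless.

Decomposition 2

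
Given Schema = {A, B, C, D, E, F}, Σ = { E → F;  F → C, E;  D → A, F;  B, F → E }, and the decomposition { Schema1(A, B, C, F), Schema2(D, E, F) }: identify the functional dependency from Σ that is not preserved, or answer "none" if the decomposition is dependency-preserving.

Check D → A, F: no single fragment contains all of {A, D, F}, and the restricted closure of {D} across the fragments never reaches {A, F}.
E → F is preserved.
F → C, E is preserved.
B, F → E is preserved.

D → A, F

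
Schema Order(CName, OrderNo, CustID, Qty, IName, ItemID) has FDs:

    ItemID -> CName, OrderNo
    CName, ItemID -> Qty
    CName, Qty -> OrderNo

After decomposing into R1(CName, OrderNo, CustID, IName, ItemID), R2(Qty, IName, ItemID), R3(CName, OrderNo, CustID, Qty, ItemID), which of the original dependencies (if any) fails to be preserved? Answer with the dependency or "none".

none

ItemID → CName, OrderNo lies within R1.
CName, ItemID → Qty lies within R3.
CName, Qty → OrderNo lies within R3.
Every dependency is enforceable on the fragments, so the decomposition is dependency-preserving.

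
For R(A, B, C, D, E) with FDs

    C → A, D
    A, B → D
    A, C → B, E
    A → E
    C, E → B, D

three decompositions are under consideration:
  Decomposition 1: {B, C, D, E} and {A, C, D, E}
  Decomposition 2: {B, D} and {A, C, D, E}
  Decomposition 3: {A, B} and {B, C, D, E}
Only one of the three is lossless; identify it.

Decomposition 1: common = {C, D, E}, closure = {A, B, C, D, E} → lossless.
Decomposition 2: common = {D}, closure = {D} → lossy.
Decomposition 3: common = {B}, closure = {B} → lossy.

Decomposition 1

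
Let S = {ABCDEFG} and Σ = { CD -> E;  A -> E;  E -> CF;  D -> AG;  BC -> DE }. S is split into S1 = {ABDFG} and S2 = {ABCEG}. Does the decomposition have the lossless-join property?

Yes

Common attributes: S1 ∩ S2 = {ABG}.
Closure of {ABG}: A → E applies, adding E; E → CF applies, adding CF; BC → DE applies, adding D. So (ABG)⁺ = {ABCDEFG}.
This closure contains every attribute of S1, so S1 ∩ S2 → S1. The join is lossless.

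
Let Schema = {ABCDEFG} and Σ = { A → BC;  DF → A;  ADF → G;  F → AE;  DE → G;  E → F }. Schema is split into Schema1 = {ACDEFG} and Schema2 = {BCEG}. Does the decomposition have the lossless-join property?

Yes

Common attributes: Schema1 ∩ Schema2 = {CEG}.
Closure of {CEG}: E → F applies, adding F; F → AE applies, adding A; A → BC applies, adding B. So (CEG)⁺ = {ABCEFG}.
This closure contains every attribute of Schema2, so Schema1 ∩ Schema2 → Schema2. The join is lossless.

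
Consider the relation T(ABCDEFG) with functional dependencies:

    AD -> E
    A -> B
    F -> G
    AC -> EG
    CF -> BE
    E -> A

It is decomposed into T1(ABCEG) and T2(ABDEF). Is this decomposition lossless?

No

Common attributes: T1 ∩ T2 = {ABE}.
No dependency enlarges {ABE}, so (ABE)⁺ = {ABE}.
The closure contains neither all of T1 = {ABCEG} nor all of T2 = {ABDEF}, so the common attributes are not a superkey of either fragment. The join is lossy.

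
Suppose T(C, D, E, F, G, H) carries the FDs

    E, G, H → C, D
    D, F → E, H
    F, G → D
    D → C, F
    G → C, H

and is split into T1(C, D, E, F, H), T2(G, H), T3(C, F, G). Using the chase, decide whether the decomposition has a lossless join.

No

Chase test. Columns are C, D, E, F, G, H; row i has aⱼ where attribute j ∈ Ti, else bᵢⱼ.
Initial tableau (one row per fragment):
  row 1: a1 a2 a3 a4 b15 a6
  row 2: b21 b22 b23 b24 a5 a6
  row 3: a1 b32 b33 a4 a5 b36
Rows 2 and 3 agree on G; apply G→C, H and equate their C, H entries.
No row becomes fully distinguished — the join is lossy.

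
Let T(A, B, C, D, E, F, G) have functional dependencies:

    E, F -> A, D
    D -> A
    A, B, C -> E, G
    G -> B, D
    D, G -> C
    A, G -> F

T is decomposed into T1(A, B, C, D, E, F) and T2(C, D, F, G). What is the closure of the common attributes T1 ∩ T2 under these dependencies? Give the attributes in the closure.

T1 ∩ T2 = {C, D, F}.
D → A applies, adding A
Closure: {A, C, D, F}.

A, C, D, F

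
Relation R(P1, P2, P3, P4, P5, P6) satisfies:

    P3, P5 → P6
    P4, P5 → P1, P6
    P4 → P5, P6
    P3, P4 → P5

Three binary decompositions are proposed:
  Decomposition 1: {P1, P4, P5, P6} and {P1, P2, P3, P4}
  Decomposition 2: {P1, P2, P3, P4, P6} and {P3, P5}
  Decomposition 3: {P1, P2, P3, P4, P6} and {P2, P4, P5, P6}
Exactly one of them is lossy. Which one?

Decomposition 2

Decomposition 1: common = {P1, P4}, closure = {P1, P4, P5, P6} → lossless.
Decomposition 2: common = {P3}, closure = {P3} → lossy.
Decomposition 3: common = {P2, P4, P6}, closure = {P1, P2, P4, P5, P6} → lossless.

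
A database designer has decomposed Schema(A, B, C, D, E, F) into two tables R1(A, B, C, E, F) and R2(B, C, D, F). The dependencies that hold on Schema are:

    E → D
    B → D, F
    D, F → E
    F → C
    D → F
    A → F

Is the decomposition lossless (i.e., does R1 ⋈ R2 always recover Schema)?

Yes

Common attributes: R1 ∩ R2 = {B, C, F}.
Closure of {B, C, F}: B → D, F applies, adding D; D, F → E applies, adding E. So (B, C, F)⁺ = {B, C, D, E, F}.
This closure contains every attribute of R2, so R1 ∩ R2 → R2. The join is lossless.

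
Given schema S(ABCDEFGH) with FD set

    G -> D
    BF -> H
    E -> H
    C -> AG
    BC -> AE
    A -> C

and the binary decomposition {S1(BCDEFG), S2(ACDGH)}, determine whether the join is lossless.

No

Common attributes: S1 ∩ S2 = {CDG}.
Closure of {CDG}: C → AG applies, adding A. So (CDG)⁺ = {ACDG}.
The closure contains neither all of S1 = {BCDEFG} nor all of S2 = {ACDGH}, so the common attributes are not a superkey of either fragment. The join is lossy.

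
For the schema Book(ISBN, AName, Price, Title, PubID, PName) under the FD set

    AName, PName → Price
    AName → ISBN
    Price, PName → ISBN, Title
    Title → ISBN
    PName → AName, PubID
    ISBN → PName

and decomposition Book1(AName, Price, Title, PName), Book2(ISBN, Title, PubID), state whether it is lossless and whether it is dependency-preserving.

lossless and dependency-preserving

Lossless test: (Title)⁺ = {ISBN, AName, Price, Title, PubID, PName}, which contains all of one fragment — lossless.
Dependency preservation: AName → ISBN; Price, PName → ISBN, Title; PName → AName, PubID; ISBN → PName are not contained in any single fragment, but the restricted closure of each left-hand side across the fragments still reaches the right-hand side; the remaining FDs each lie inside some fragment. All dependencies are preserved.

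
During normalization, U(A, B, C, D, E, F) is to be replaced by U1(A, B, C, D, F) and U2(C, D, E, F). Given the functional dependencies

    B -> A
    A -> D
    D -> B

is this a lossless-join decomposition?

Yes

Common attributes: U1 ∩ U2 = {C, D, F}.
Closure of {C, D, F}: D → B applies, adding B; B → A applies, adding A. So (C, D, F)⁺ = {A, B, C, D, F}.
This closure contains every attribute of U1, so U1 ∩ U2 → U1. The join is lossless.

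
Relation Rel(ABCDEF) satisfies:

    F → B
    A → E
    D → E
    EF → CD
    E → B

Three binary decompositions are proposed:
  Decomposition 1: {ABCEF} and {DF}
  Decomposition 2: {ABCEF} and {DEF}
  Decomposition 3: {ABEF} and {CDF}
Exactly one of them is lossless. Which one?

Decomposition 1: common = {F}, closure = {BF} → lossy.
Decomposition 2: common = {EF}, closure = {BCDEF} → lossless.
Decomposition 3: common = {F}, closure = {BF} → lossy.

Decomposition 2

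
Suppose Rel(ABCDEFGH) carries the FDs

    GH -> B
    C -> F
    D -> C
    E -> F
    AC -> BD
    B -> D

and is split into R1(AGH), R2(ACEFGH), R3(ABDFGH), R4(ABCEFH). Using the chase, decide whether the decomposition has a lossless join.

Yes

Chase test. Columns are ABCDEFGH; row i has aⱼ where attribute j ∈ Ri, else bᵢⱼ.
Initial tableau (one row per fragment):
  row 1: a1 b12 b13 b14 b15 b16 a7 a8
  row 2: a1 b22 a3 b24 a5 a6 a7 a8
  row 3: a1 a2 b33 a4 b35 a6 a7 a8
  row 4: a1 a2 a3 b44 a5 a6 b47 a8
Rows 1 and 2 agree on GH; apply GH→B and equate their B entries.
Rows 1 and 3 agree on GH; apply GH→B and equate their B entries.
Rows 2 and 4 agree on AC; apply AC→BD and equate their BD entries.
Rows 1 and 2 agree on B; apply B→D and equate their D entries.
Rows 1 and 3 agree on B; apply B→D and equate their D entries.
Rows 1 and 2 agree on D; apply D→C and equate their C entries.
Rows 1 and 3 agree on D; apply D→C and equate their C entries.
Rows 1 and 2 agree on C; apply C→F and equate their F entries.
Row 2 is now all distinguished symbols — the join is lossless.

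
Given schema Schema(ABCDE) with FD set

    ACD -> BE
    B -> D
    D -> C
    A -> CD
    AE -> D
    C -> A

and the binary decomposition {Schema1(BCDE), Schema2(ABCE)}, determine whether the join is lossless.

Common attributes: Schema1 ∩ Schema2 = {BCE}.
Closure of {BCE}: B → D applies, adding D; C → A applies, adding A. So (BCE)⁺ = {ABCDE}.
This closure contains every attribute of Schema1, so Schema1 ∩ Schema2 → Schema1. The join is lossless.

Yes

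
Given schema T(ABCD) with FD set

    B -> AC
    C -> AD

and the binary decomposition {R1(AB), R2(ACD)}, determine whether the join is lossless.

No

Common attributes: R1 ∩ R2 = {A}.
No dependency enlarges {A}, so (A)⁺ = {A}.
The closure contains neither all of R1 = {AB} nor all of R2 = {ACD}, so the common attributes are not a superkey of either fragment. The join is lossy.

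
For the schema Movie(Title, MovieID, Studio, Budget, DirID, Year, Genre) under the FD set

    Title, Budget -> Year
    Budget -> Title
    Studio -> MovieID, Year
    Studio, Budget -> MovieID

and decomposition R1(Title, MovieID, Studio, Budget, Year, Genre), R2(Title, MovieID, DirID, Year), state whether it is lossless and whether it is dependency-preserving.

lossy but dependency-preserving

Lossless test: (Title, MovieID, Year)⁺ = {Title, MovieID, Year}, which is a superkey of neither fragment — lossy.
Dependency preservation: every FD's attributes lie within a single fragment, so each can be enforced locally — preserved.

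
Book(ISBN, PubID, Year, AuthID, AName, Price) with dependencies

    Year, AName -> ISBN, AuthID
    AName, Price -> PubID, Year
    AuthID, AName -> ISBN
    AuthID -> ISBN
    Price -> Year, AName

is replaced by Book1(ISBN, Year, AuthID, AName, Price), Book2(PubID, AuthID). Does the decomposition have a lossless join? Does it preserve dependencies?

Lossless test: (AuthID)⁺ = {ISBN, AuthID}, which is a superkey of neither fragment — lossy.
Dependency preservation: the restricted closure of {AName, Price} across the fragments never reaches {PubID, Year}, so AName, Price → PubID, Year cannot be enforced without a join — not preserved.

lossy and not dependency-preserving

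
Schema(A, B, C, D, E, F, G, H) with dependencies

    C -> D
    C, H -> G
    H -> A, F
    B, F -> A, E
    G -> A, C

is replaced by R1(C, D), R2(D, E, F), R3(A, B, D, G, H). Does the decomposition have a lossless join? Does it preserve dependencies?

lossy and not dependency-preserving

Lossless test (chase): applying each FD to every pair of rows produces no changes in the tableau, so no row becomes fully distinguished — the join is lossy.
Dependency preservation: the restricted closure of {C, H} across the fragments never reaches {G}, so C, H → G cannot be enforced without a join — not preserved.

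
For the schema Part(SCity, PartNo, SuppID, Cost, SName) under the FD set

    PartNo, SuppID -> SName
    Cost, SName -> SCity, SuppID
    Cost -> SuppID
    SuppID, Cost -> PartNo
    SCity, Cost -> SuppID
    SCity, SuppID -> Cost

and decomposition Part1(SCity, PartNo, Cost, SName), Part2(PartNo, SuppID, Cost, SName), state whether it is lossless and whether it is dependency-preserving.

Lossless test: (PartNo, Cost, SName)⁺ = {SCity, PartNo, SuppID, Cost, SName}, which contains all of one fragment — lossless.
Dependency preservation: the restricted closure of {SCity, SuppID} across the fragments never reaches {Cost}, so SCity, SuppID → Cost cannot be enforced without a join — not preserved.

lossless but not dependency-preserving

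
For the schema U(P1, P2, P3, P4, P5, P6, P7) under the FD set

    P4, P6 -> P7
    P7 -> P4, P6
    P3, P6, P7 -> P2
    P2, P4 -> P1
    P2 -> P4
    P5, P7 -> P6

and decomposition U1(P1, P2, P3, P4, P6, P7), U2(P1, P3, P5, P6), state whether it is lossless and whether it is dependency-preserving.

lossy but dependency-preserving

Lossless test: (P1, P3, P6)⁺ = {P1, P3, P6}, which is a superkey of neither fragment — lossy.
Dependency preservation: P5, P7 → P6 is not contained in any single fragment, but the restricted closure of its left-hand side across the fragments still reaches the right-hand side; the remaining FDs each lie inside some fragment. All dependencies are preserved.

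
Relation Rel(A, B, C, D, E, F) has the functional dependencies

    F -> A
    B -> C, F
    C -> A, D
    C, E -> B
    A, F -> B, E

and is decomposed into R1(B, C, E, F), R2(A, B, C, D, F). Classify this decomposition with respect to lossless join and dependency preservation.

lossless and dependency-preserving

Lossless test: (B, C, F)⁺ = {A, B, C, D, E, F}, which contains all of one fragment — lossless.
Dependency preservation: A, F → B, E is not contained in any single fragment, but the restricted closure of its left-hand side across the fragments still reaches the right-hand side; the remaining FDs each lie inside some fragment. All dependencies are preserved.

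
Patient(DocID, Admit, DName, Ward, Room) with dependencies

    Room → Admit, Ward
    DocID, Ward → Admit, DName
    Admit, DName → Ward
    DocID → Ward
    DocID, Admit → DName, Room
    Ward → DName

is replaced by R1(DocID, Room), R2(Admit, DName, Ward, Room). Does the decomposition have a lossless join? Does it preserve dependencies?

lossless and dependency-preserving

Lossless test: (Room)⁺ = {Admit, DName, Ward, Room}, which contains all of one fragment — lossless.
Dependency preservation: DocID, Ward → Admit, DName; DocID → Ward; DocID, Admit → DName, Room are not contained in any single fragment, but the restricted closure of each left-hand side across the fragments still reaches the right-hand side; the remaining FDs each lie inside some fragment. All dependencies are preserved.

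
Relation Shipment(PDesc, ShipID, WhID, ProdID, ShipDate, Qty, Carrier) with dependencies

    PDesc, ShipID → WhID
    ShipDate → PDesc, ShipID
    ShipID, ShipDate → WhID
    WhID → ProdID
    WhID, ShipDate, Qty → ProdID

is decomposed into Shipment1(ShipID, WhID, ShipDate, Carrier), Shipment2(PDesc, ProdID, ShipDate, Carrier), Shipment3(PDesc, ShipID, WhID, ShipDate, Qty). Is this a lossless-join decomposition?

Chase test. Columns are PDesc, ShipID, WhID, ProdID, ShipDate, Qty, Carrier; row i has aⱼ where attribute j ∈ Shipmenti, else bᵢⱼ.
Initial tableau (one row per fragment):
  row 1: b11 a2 a3 b14 a5 b16 a7
  row 2: a1 b22 b23 a4 a5 b26 a7
  row 3: a1 a2 a3 b34 a5 a6 b37
Rows 1 and 2 agree on ShipDate; apply ShipDate→PDesc, ShipID and equate their PDesc, ShipID entries.
Rows 1 and 2 agree on ShipID, ShipDate; apply ShipID, ShipDate→WhID and equate their WhID entries.
Rows 1 and 2 agree on WhID; apply WhID→ProdID and equate their ProdID entries.
Rows 1 and 3 agree on WhID; apply WhID→ProdID and equate their ProdID entries.
No row becomes fully distinguished — the join is lossy.

No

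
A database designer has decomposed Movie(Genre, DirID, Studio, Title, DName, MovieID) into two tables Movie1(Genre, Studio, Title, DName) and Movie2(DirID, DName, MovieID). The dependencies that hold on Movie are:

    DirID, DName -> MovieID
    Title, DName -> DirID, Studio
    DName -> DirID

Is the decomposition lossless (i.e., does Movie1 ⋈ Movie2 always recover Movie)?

Common attributes: Movie1 ∩ Movie2 = {DName}.
Closure of {DName}: DName → DirID applies, adding DirID; DirID, DName → MovieID applies, adding MovieID. So (DName)⁺ = {DirID, DName, MovieID}.
This closure contains every attribute of Movie2, so Movie1 ∩ Movie2 → Movie2. The join is lossless.

Yes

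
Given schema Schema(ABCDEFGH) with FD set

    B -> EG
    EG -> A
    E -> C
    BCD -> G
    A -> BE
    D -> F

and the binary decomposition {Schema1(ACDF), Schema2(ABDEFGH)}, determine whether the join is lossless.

Yes

Common attributes: Schema1 ∩ Schema2 = {ADF}.
Closure of {ADF}: A → BE applies, adding BE; B → EG applies, adding G; E → C applies, adding C. So (ADF)⁺ = {ABCDEFG}.
This closure contains every attribute of Schema1, so Schema1 ∩ Schema2 → Schema1. The join is lossless.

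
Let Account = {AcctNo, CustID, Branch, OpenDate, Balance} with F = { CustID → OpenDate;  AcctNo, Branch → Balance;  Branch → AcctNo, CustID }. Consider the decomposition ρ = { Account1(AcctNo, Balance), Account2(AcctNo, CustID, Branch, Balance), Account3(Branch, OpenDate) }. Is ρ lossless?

Yes

Chase test. Columns are AcctNo, CustID, Branch, OpenDate, Balance; row i has aⱼ where attribute j ∈ Accounti, else bᵢⱼ.
Initial tableau (one row per fragment):
  row 1: a1 b12 b13 b14 a5
  row 2: a1 a2 a3 b24 a5
  row 3: b31 b32 a3 a4 b35
Rows 2 and 3 agree on Branch; apply Branch→AcctNo, CustID and equate their AcctNo, CustID entries.
Rows 2 and 3 agree on CustID; apply CustID→OpenDate and equate their OpenDate entries.
Rows 2 and 3 agree on AcctNo, Branch; apply AcctNo, Branch→Balance and equate their Balance entries.
Row 2 is now all distinguished symbols — the join is lossless.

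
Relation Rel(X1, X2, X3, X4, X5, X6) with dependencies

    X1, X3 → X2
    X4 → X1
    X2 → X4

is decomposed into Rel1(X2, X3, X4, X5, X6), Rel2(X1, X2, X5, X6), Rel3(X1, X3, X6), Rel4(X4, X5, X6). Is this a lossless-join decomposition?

Chase test. Columns are X1, X2, X3, X4, X5, X6; row i has aⱼ where attribute j ∈ Reli, else bᵢⱼ.
Initial tableau (one row per fragment):
  row 1: b11 a2 a3 a4 a5 a6
  row 2: a1 a2 b23 b24 a5 a6
  row 3: a1 b32 a3 b34 b35 a6
  row 4: b41 b42 b43 a4 a5 a6
Rows 1 and 4 agree on X4; apply X4→X1 and equate their X1 entries.
Rows 1 and 2 agree on X2; apply X2→X4 and equate their X4 entries.
Rows 1 and 2 agree on X4; apply X4→X1 and equate their X1 entries.
Rows 1 and 3 agree on X1, X3; apply X1, X3→X2 and equate their X2 entries.
Rows 1 and 3 agree on X2; apply X2→X4 and equate their X4 entries.
Row 1 is now all distinguished symbols — the join is lossless.

Yes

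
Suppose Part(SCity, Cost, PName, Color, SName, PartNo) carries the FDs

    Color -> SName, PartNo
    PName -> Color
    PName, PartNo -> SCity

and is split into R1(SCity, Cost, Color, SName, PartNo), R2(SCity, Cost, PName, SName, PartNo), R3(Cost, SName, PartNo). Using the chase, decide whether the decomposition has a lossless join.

Chase test. Columns are SCity, Cost, PName, Color, SName, PartNo; row i has aⱼ where attribute j ∈ Ri, else bᵢⱼ.
Initial tableau (one row per fragment):
  row 1: a1 a2 b13 a4 a5 a6
  row 2: a1 a2 a3 b24 a5 a6
  row 3: b31 a2 b33 b34 a5 a6
No row becomes fully distinguished — the join is lossy.

No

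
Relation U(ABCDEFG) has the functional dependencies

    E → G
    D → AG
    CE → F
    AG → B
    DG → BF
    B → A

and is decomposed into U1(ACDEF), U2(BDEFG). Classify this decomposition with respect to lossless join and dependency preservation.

lossless but not dependency-preserving

Lossless test: (DEF)⁺ = {ABDEFG}, which contains all of one fragment — lossless.
Dependency preservation: the restricted closure of {AG} across the fragments never reaches {B}, so AG → B cannot be enforced without a join — not preserved.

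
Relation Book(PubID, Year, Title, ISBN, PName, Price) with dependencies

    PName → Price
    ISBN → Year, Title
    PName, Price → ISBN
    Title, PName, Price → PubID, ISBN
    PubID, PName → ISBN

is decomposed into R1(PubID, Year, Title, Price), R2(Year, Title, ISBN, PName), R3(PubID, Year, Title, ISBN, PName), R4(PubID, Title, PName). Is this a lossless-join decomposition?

No

Chase test. Columns are PubID, Year, Title, ISBN, PName, Price; row i has aⱼ where attribute j ∈ Ri, else bᵢⱼ.
Initial tableau (one row per fragment):
  row 1: a1 a2 a3 b14 b15 a6
  row 2: b21 a2 a3 a4 a5 b26
  row 3: a1 a2 a3 a4 a5 b36
  row 4: a1 b42 a3 b44 a5 b46
Rows 2 and 3 agree on PName; apply PName→Price and equate their Price entries.
Rows 2 and 4 agree on PName; apply PName→Price and equate their Price entries.
Rows 2 and 4 agree on PName, Price; apply PName, Price→ISBN and equate their ISBN entries.
Rows 2 and 3 agree on Title, PName, Price; apply Title, PName, Price→PubID, ISBN and equate their PubID, ISBN entries.
Rows 2 and 4 agree on ISBN; apply ISBN→Year, Title and equate their Year, Title entries.
No row becomes fully distinguished — the join is lossy.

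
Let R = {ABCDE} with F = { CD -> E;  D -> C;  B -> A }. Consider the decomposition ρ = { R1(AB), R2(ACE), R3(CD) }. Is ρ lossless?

No

Chase test. Columns are ABCDE; row i has aⱼ where attribute j ∈ Ri, else bᵢⱼ.
Initial tableau (one row per fragment):
  row 1: a1 a2 b13 b14 b15
  row 2: a1 b22 a3 b24 a5
  row 3: b31 b32 a3 a4 b35
No row becomes fully distinguished — the join is lossy.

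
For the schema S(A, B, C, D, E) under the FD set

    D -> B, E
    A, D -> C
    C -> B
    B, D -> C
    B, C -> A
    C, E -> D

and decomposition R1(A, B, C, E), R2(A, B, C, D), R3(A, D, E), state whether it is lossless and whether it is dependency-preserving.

lossless but not dependency-preserving

Lossless test (chase): Rows 2 and 3 agree on D; apply D→B, E and equate their B, E entries. Rows 2 and 3 agree on A, D; apply A, D→C and equate their C entries. Rows 1 and 2 agree on C, E; apply C, E→D and equate their D entries. Row 1 is now all distinguished symbols — the join is lossless.
Dependency preservation: the restricted closure of {C, E} across the fragments never reaches {D}, so C, E → D cannot be enforced without a join — not preserved.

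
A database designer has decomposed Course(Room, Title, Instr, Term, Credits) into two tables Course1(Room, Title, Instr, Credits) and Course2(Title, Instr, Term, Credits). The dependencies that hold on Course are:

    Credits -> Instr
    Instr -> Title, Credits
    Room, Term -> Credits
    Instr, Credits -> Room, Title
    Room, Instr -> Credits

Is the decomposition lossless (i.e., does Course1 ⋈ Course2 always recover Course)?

Common attributes: Course1 ∩ Course2 = {Title, Instr, Credits}.
Closure of {Title, Instr, Credits}: Instr, Credits → Room, Title applies, adding Room. So (Title, Instr, Credits)⁺ = {Room, Title, Instr, Credits}.
This closure contains every attribute of Course1, so Course1 ∩ Course2 → Course1. The join is lossless.

Yes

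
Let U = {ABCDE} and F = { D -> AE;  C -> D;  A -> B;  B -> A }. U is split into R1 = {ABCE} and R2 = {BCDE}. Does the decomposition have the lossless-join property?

Yes

Common attributes: R1 ∩ R2 = {BCE}.
Closure of {BCE}: C → D applies, adding D; B → A applies, adding A. So (BCE)⁺ = {ABCDE}.
This closure contains every attribute of R1, so R1 ∩ R2 → R1. The join is lossless.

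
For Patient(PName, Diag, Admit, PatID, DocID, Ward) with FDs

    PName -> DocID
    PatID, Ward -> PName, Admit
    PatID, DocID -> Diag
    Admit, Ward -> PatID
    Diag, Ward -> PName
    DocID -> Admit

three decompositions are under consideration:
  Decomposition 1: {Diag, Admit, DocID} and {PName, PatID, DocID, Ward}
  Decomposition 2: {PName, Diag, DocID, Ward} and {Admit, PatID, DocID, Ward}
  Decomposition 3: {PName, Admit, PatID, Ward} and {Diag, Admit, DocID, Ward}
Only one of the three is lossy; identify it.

Decomposition 1

Decomposition 1: common = {DocID}, closure = {Admit, DocID} → lossy.
Decomposition 2: common = {DocID, Ward}, closure = {PName, Diag, Admit, PatID, DocID, Ward} → lossless.
Decomposition 3: common = {Admit, Ward}, closure = {PName, Diag, Admit, PatID, DocID, Ward} → lossless.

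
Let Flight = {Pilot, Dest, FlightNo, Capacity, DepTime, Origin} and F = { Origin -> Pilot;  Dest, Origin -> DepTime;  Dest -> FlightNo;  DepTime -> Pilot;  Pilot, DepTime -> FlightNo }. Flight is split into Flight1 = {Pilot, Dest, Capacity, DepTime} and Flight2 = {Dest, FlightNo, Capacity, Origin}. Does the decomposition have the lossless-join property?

Common attributes: Flight1 ∩ Flight2 = {Dest, Capacity}.
Closure of {Dest, Capacity}: Dest → FlightNo applies, adding FlightNo. So (Dest, Capacity)⁺ = {Dest, FlightNo, Capacity}.
The closure contains neither all of Flight1 = {Pilot, Dest, Capacity, DepTime} nor all of Flight2 = {Dest, FlightNo, Capacity, Origin}, so the common attributes are not a superkey of either fragment. The join is lossy.

No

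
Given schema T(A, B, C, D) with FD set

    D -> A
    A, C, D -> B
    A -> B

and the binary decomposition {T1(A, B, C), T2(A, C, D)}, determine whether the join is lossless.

Yes

Common attributes: T1 ∩ T2 = {A, C}.
Closure of {A, C}: A → B applies, adding B. So (A, C)⁺ = {A, B, C}.
This closure contains every attribute of T1, so T1 ∩ T2 → T1. The join is lossless.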